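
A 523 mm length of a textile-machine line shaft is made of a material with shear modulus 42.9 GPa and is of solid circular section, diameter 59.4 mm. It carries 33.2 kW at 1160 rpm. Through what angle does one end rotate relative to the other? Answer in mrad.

ω = 2π·1160/60 = 121.5 rad/s, so T = P/ω = 33.2×10³ / 121.5 = 273.3 N·m.
J = πd⁴/32 = π(0.0594)⁴/32 = 1.222×10^-6 m⁴.
θ = T·L/(G·J) = 273.3 × 0.523 / (42.9×10⁹ × 1.222×10^-6) = 2.726×10^-3 rad.

2.73 mrad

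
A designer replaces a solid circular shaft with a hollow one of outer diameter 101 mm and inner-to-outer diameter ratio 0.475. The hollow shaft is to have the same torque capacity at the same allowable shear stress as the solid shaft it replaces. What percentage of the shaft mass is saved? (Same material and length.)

19.8 %

Equal τ_max and T ⇒ the solid shaft needs d_s³ = d_o³(1−k⁴), so d_s = 101·(1−0.475⁴)^(1/3) = 99.26 mm.
Area ratio A_h/A_s = d_o²(1−k²)/d_s² = (1−k²)/(1−k⁴)^(2/3) = 0.8018.
Mass saving = 1 − 0.8018 = 19.8 %.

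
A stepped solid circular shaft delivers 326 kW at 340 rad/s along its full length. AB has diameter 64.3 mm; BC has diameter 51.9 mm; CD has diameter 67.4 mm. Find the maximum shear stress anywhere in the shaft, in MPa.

ω = 340 rad/s, so T = P/ω = 326×10³ / 340.0 = 958.8 N·m.
Under the same torque, τ_max = 16T/(πd³) is largest where d is smallest — segment BC (d = 51.9 mm).
τ_max = 16·958.8/(π·(0.0519)³) = 3.493×10^7 Pa.

34.9 MPa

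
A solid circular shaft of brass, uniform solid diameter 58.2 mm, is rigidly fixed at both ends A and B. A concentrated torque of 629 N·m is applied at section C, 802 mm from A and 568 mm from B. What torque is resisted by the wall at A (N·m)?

With uniform GJ and both ends fixed, compatibility θ_AC = θ_CB gives T_A·a = T_B·b, together with T_A + T_B = T₀.
T_A = T₀·b/(a+b) = 629.0·568/1370 = 260.8 N·m; T_B = 368.2 N·m.

261 N·m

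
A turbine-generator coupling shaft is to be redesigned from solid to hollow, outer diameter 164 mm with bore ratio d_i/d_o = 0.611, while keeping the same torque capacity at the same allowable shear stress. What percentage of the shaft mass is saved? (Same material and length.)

30.7 %

Equal τ_max and T ⇒ the solid shaft needs d_s³ = d_o³(1−k⁴), so d_s = 164·(1−0.611⁴)^(1/3) = 156.0 mm.
Area ratio A_h/A_s = d_o²(1−k²)/d_s² = (1−k²)/(1−k⁴)^(2/3) = 0.6926.
Mass saving = 1 − 0.6926 = 30.7 %.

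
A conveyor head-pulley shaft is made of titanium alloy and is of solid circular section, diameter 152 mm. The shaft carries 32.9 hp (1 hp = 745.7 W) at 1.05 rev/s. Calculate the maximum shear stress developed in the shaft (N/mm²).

ω = 2π·1.05 = 6.597 rad/s, so T = P/ω = 32.9×745.7 / 6.597 = 3719 N·m.
J = πd⁴/32 = π(0.152)⁴/32 = 5.241×10^-5 m⁴.
τ_max = T·r/J = 3719 × 0.0760 / 5.241×10^-5 = 5.393×10^6 Pa.

5.39 N/mm²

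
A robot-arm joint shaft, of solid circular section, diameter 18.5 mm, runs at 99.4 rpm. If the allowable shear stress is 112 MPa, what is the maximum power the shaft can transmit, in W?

J = πd⁴/32 = π(0.0185)⁴/32 = 1.150×10^-8 m⁴.
T_max = τ_allow·J/r = 1.12×10^8 × 1.150×10^-8 / 0.00925 = 139.2 N·m.
ω = 2π·99.4/60 = 10.41 rad/s, so P_max = T_max·ω = 1449 W.

1450 W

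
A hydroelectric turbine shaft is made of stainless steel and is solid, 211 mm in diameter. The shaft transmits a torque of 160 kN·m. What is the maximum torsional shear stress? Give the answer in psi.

12600 psi

J = πd⁴/32 = π(0.211)⁴/32 = 1.946×10^-4 m⁴.
τ_max = T·r/J = 160000 × 0.105 / 1.946×10^-4 = 8.674×10^7 Pa.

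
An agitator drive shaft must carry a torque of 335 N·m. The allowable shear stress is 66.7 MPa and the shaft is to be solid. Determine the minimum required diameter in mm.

For a solid shaft τ_max = 16T/(πd³), so d = (16T/(π τ_allow))^(1/3) = (16·335.0/(π·6.67×10^7))^(1/3) = 0.02946 m.

29.5 mm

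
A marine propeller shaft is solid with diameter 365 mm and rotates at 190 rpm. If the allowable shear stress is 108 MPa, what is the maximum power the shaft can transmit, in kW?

J = πd⁴/32 = π(0.365)⁴/32 = 1.742×10^-3 m⁴.
T_max = τ_allow·J/r = 1.08×10^8 × 1.742×10^-3 / 0.182 = 1.031e6 N·m.
ω = 2π·190/60 = 19.90 rad/s, so P_max = T_max·ω = 2.052×10^7 W.

20500 kW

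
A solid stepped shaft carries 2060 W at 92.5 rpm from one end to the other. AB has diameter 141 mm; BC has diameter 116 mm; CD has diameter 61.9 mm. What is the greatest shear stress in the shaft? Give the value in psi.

ω = 2π·92.5/60 = 9.687 rad/s, so T = P/ω = 2060 / 9.687 = 212.7 N·m.
Under the same torque, τ_max = 16T/(πd³) is largest where d is smallest — segment CD (d = 61.9 mm).
τ_max = 16·212.7/(π·(0.0619)³) = 4.567×10^6 Pa.

662 psi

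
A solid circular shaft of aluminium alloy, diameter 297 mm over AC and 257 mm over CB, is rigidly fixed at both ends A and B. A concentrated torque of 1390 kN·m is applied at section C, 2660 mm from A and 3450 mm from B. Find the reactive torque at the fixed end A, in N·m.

970000 N·m

Compatibility: T_A·a/J_AC = T_B·b/J_CB with T_A + T_B = T₀.
J_AC = 7.64×10^-4 m⁴, J_CB = 4.28×10^-4 m⁴, so T_A = T₀·(J_AC/a)/((J_AC/a)+(J_CB/b)) = 970500 N·m, T_B = 419500 N·m.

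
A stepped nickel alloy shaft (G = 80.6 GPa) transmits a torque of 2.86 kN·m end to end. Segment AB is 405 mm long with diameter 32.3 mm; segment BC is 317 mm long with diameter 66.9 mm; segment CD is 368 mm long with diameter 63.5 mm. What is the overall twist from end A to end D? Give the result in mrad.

J_AB = π(0.0323)⁴/32 = 1.07×10^-7 m⁴; J_BC = π(0.0669)⁴/32 = 1.97×10^-6 m⁴; J_CD = π(0.0635)⁴/32 = 1.60×10^-6 m⁴.
θ = (T/G)·Σ L_i/J_i = (2860/80.6×10⁹)·(0.405/1.07×10^-7 + 0.317/1.97×10^-6 + 0.368/1.60×10^-6) = 0.1484 rad.

148 mrad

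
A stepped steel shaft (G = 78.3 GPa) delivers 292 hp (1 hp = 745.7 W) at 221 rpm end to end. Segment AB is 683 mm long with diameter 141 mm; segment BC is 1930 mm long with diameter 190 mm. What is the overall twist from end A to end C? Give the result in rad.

ω = 2π·221/60 = 23.14 rad/s, so T = P/ω = 292×745.7 / 23.14 = 9409 N·m.
J_AB = π(0.141)⁴/32 = 3.88×10^-5 m⁴; J_BC = π(0.190)⁴/32 = 1.28×10^-4 m⁴.
θ = (T/G)·Σ L_i/J_i = (9409/78.3×10⁹)·(0.683/3.88×10^-5 + 1.93/1.28×10^-4) = 3.928×10^-3 rad.

0.00393 rad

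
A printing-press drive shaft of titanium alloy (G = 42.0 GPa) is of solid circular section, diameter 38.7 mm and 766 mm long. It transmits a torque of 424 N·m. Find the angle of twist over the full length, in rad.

0.0351 rad

J = πd⁴/32 = π(0.0387)⁴/32 = 2.202×10^-7 m⁴.
θ = T·L/(G·J) = 424.0 × 0.766 / (42.0×10⁹ × 2.202×10^-7) = 0.03512 rad.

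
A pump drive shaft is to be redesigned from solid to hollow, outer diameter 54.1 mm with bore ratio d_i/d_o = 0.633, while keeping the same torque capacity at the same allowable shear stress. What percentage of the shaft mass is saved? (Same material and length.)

Equal τ_max and T ⇒ the solid shaft needs d_s³ = d_o³(1−k⁴), so d_s = 54.1·(1−0.633⁴)^(1/3) = 51.03 mm.
Area ratio A_h/A_s = d_o²(1−k²)/d_s² = (1−k²)/(1−k⁴)^(2/3) = 0.6735.
Mass saving = 1 − 0.6735 = 32.7 %.

32.7 %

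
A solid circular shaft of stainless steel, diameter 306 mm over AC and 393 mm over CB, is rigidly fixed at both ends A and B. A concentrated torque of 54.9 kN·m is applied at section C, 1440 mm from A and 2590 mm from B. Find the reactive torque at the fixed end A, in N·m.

Compatibility: T_A·a/J_AC = T_B·b/J_CB with T_A + T_B = T₀.
J_AC = 8.61×10^-4 m⁴, J_CB = 2.34×10^-3 m⁴, so T_A = T₀·(J_AC/a)/((J_AC/a)+(J_CB/b)) = 21850 N·m, T_B = 33050 N·m.

21800 N·m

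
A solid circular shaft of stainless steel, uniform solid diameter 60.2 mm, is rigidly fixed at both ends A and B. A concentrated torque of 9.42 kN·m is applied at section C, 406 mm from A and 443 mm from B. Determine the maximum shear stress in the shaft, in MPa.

With uniform GJ and both ends fixed, compatibility θ_AC = θ_CB gives T_A·a = T_B·b, together with T_A + T_B = T₀.
T_A = T₀·b/(a+b) = 9420·443/849.0 = 4915 N·m; T_B = 4505 N·m.
τ in each portion: τ_AC = 1.15×10^8 Pa, τ_CB = 1.05×10^8 Pa; maximum is in AC.
τ_max = T_AC·r/J = 4915·0.0301/1.29×10^-6 = 1.147×10^8 Pa.

115 MPa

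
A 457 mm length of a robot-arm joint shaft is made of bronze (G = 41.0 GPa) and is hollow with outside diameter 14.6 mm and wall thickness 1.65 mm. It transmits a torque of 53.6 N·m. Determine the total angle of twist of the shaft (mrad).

J = π(d_o⁴ − d_i⁴)/32 = π(0.0146⁴ − 0.0113⁴)/32 = 2.860×10^-9 m⁴.
θ = T·L/(G·J) = 53.60 × 0.457 / (41.0×10⁹ × 2.860×10^-9) = 0.2089 rad.

209 mrad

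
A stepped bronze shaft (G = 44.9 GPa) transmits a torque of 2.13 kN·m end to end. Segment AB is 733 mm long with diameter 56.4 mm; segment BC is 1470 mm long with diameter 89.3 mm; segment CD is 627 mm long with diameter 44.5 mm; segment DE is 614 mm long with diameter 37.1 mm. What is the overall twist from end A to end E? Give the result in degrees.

16.0°

J_AB = π(0.0564)⁴/32 = 9.93×10^-7 m⁴; J_BC = π(0.0893)⁴/32 = 6.24×10^-6 m⁴; J_CD = π(0.0445)⁴/32 = 3.85×10^-7 m⁴; J_DE = π(0.0371)⁴/32 = 1.86×10^-7 m⁴.
θ = (T/G)·Σ L_i/J_i = (2130/44.9×10⁹)·(0.733/9.93×10^-7 + 1.47/6.24×10^-6 + 0.627/3.85×10^-7 + 0.614/1.86×10^-7) = 0.2800 rad.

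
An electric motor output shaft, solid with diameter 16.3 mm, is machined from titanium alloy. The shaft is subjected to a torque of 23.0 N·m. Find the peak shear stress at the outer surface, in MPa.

27.0 MPa

J = πd⁴/32 = π(0.0163)⁴/32 = 6.930×10^-9 m⁴.
τ_max = T·r/J = 23.00 × 0.00815 / 6.930×10^-9 = 2.705×10^7 Pa.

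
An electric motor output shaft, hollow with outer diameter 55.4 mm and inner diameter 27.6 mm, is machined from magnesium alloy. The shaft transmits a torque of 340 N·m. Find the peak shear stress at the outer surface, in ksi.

J = π(d_o⁴ − d_i⁴)/32 = π(0.0554⁴ − 0.0276⁴)/32 = 8.678×10^-7 m⁴.
τ_max = T·r/J = 340.0 × 0.0277 / 8.678×10^-7 = 1.085×10^7 Pa.

1.57 ksi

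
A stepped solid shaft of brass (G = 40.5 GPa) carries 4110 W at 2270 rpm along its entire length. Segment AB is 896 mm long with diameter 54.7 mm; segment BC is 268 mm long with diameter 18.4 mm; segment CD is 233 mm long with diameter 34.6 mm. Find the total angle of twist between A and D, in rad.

ω = 2π·2270/60 = 237.7 rad/s, so T = P/ω = 4110 / 237.7 = 17.29 N·m.
J_AB = π(0.0547)⁴/32 = 8.79×10^-7 m⁴; J_BC = π(0.0184)⁴/32 = 1.13×10^-8 m⁴; J_CD = π(0.0346)⁴/32 = 1.41×10^-7 m⁴.
θ = (T/G)·Σ L_i/J_i = (17.29/40.5×10⁹)·(0.896/8.79×10^-7 + 0.268/1.13×10^-8 + 0.233/1.41×10^-7) = 0.01131 rad.

0.0113 rad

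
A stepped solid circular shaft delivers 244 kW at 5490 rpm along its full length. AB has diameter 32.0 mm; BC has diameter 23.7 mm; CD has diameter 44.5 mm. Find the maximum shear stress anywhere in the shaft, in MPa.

162 MPa

ω = 2π·5490/60 = 574.9 rad/s, so T = P/ω = 244×10³ / 574.9 = 424.4 N·m.
Under the same torque, τ_max = 16T/(πd³) is largest where d is smallest — segment BC (d = 23.7 mm).
τ_max = 16·424.4/(π·(0.0237)³) = 1.624×10^8 Pa.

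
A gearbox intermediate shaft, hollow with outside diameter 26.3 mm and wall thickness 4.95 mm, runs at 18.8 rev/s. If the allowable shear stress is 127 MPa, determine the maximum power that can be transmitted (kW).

45.5 kW

J = π(d_o⁴ − d_i⁴)/32 = π(0.0263⁴ − 0.0164⁴)/32 = 3.987×10^-8 m⁴.
T_max = τ_allow·J/r = 1.27×10^8 × 3.987×10^-8 / 0.0132 = 385.0 N·m.
ω = 2π·18.8 = 118.1 rad/s, so P_max = T_max·ω = 4.548×10^4 W.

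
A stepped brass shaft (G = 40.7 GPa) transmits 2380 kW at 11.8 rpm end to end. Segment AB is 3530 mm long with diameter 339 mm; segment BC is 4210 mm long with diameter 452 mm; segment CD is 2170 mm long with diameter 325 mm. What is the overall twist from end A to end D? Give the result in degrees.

15.5°

ω = 2π·11.8/60 = 1.236 rad/s, so T = P/ω = 2380×10³ / 1.236 = 1.926e6 N·m.
J_AB = π(0.339)⁴/32 = 1.30×10^-3 m⁴; J_BC = π(0.452)⁴/32 = 4.10×10^-3 m⁴; J_CD = π(0.325)⁴/32 = 1.10×10^-3 m⁴.
θ = (T/G)·Σ L_i/J_i = (1.926e6/40.7×10⁹)·(3.53/1.30×10^-3 + 4.21/4.10×10^-3 + 2.17/1.10×10^-3) = 0.2712 rad.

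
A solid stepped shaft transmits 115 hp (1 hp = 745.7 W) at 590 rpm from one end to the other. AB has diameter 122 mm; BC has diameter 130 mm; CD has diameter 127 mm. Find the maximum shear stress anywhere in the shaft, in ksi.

0.565 ksi

ω = 2π·590/60 = 61.78 rad/s, so T = P/ω = 115×745.7 / 61.78 = 1388 N·m.
Under the same torque, τ_max = 16T/(πd³) is largest where d is smallest — segment AB (d = 122 mm).
τ_max = 16·1388/(π·(0.122)³) = 3.893×10^6 Pa.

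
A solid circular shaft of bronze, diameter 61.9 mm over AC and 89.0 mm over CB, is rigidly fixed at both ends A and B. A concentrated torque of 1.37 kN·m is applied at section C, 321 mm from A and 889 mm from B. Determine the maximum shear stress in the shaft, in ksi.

Compatibility: T_A·a/J_AC = T_B·b/J_CB with T_A + T_B = T₀.
J_AC = 1.44×10^-6 m⁴, J_CB = 6.16×10^-6 m⁴, so T_A = T₀·(J_AC/a)/((J_AC/a)+(J_CB/b)) = 538.7 N·m, T_B = 831.3 N·m.
τ in each portion: τ_AC = 1.16×10^7 Pa, τ_CB = 6.01×10^6 Pa; maximum is in AC.
τ_max = T_AC·r/J = 538.7·0.0309/1.44×10^-6 = 1.157×10^7 Pa.

1.68 ksi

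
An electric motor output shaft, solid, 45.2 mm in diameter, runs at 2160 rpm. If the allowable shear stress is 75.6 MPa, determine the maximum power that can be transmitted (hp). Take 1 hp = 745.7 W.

416 hp

J = πd⁴/32 = π(0.0452)⁴/32 = 4.098×10^-7 m⁴.
T_max = τ_allow·J/r = 7.56×10^7 × 4.098×10^-7 / 0.0226 = 1371 N·m.
ω = 2π·2160/60 = 226.2 rad/s, so P_max = T_max·ω = 3.101×10^5 W.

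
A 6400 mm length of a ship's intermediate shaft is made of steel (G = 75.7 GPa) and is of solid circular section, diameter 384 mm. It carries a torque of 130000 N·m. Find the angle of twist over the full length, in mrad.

5.15 mrad

J = πd⁴/32 = π(0.384)⁴/32 = 2.135×10^-3 m⁴.
θ = T·L/(G·J) = 130000 × 6.40 / (75.7×10⁹ × 2.135×10^-3) = 5.149×10^-3 rad.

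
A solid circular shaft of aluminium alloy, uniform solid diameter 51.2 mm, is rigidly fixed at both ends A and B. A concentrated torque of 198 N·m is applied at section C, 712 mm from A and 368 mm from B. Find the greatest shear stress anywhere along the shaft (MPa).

With uniform GJ and both ends fixed, compatibility θ_AC = θ_CB gives T_A·a = T_B·b, together with T_A + T_B = T₀.
T_A = T₀·b/(a+b) = 198.0·368/1080 = 67.47 N·m; T_B = 130.5 N·m.
τ in each portion: τ_AC = 2.56×10^6 Pa, τ_CB = 4.95×10^6 Pa; maximum is in CB.
τ_max = T_CB·r/J = 130.5·0.0256/6.75×10^-7 = 4.953×10^6 Pa.

4.95 MPa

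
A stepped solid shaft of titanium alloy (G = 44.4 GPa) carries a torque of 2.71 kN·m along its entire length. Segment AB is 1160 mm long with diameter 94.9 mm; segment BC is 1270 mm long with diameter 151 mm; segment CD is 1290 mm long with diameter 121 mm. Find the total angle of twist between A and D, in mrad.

J_AB = π(0.0949)⁴/32 = 7.96×10^-6 m⁴; J_BC = π(0.151)⁴/32 = 5.10×10^-5 m⁴; J_CD = π(0.121)⁴/32 = 2.10×10^-5 m⁴.
θ = (T/G)·Σ L_i/J_i = (2710/44.4×10⁹)·(1.16/7.96×10^-6 + 1.27/5.10×10^-5 + 1.29/2.10×10^-5) = 0.01415 rad.

14.2 mrad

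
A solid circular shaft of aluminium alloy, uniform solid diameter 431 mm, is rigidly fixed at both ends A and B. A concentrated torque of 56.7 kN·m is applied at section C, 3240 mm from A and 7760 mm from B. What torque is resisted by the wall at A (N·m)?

40000 N·m

With uniform GJ and both ends fixed, compatibility θ_AC = θ_CB gives T_A·a = T_B·b, together with T_A + T_B = T₀.
T_A = T₀·b/(a+b) = 56700·7760/11000 = 40000 N·m; T_B = 16700 N·m.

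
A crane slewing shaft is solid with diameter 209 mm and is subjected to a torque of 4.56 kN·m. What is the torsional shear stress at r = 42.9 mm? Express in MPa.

1.04 MPa

J = πd⁴/32 = π(0.209)⁴/32 = 1.873×10^-4 m⁴.
Shear stress varies linearly with radius: τ = T·r/J = 4560 × 0.0429 / 1.873×10^-4 = 1.044×10^6 Pa.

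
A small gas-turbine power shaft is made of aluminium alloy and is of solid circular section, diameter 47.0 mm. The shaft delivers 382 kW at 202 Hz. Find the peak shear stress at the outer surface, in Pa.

ω = 2π·202 = 1269 rad/s, so T = P/ω = 382×10³ / 1269 = 301.0 N·m.
J = πd⁴/32 = π(0.0470)⁴/32 = 4.791×10^-7 m⁴.
τ_max = T·r/J = 301.0 × 0.0235 / 4.791×10^-7 = 1.476×10^7 Pa.

1.48e7 Pa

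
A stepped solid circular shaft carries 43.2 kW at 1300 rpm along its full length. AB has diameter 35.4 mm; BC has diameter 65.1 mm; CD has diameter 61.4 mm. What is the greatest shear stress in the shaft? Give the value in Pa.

3.64e7 Pa

ω = 2π·1300/60 = 136.1 rad/s, so T = P/ω = 43.2×10³ / 136.1 = 317.3 N·m.
Under the same torque, τ_max = 16T/(πd³) is largest where d is smallest — segment AB (d = 35.4 mm).
τ_max = 16·317.3/(π·(0.0354)³) = 3.643×10^7 Pa.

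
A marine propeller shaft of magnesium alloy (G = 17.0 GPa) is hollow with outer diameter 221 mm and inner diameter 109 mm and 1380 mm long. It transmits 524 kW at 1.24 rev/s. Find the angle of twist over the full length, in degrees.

ω = 2π·1.24 = 7.791 rad/s, so T = P/ω = 524×10³ / 7.791 = 67260 N·m.
J = π(d_o⁴ − d_i⁴)/32 = π(0.221⁴ − 0.109⁴)/32 = 2.203×10^-4 m⁴.
θ = T·L/(G·J) = 67260 × 1.38 / (17.0×10⁹ × 2.203×10^-4) = 0.02478 rad.

1.42°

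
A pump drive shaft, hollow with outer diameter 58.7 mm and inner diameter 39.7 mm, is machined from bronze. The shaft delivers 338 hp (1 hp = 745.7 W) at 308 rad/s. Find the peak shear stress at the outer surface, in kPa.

ω = 308 rad/s, so T = P/ω = 338×745.7 / 308.0 = 818.3 N·m.
J = π(d_o⁴ − d_i⁴)/32 = π(0.0587⁴ − 0.0397⁴)/32 = 9.217×10^-7 m⁴.
τ_max = T·r/J = 818.3 × 0.0294 / 9.217×10^-7 = 2.606×10^7 Pa.

26100 kPa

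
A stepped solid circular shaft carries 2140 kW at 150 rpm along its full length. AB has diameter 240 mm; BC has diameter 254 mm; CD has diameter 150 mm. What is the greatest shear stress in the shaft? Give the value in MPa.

206 MPa

ω = 2π·150/60 = 15.71 rad/s, so T = P/ω = 2140×10³ / 15.71 = 136200 N·m.
Under the same torque, τ_max = 16T/(πd³) is largest where d is smallest — segment CD (d = 150 mm).
τ_max = 16·136200/(π·(0.150)³) = 2.056×10^8 Pa.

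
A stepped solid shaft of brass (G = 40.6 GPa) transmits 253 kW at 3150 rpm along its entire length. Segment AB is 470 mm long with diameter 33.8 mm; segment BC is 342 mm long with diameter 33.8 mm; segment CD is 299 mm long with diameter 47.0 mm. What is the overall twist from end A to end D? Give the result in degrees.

ω = 2π·3150/60 = 329.9 rad/s, so T = P/ω = 253×10³ / 329.9 = 767.0 N·m.
J_AB = π(0.0338)⁴/32 = 1.28×10^-7 m⁴; J_BC = π(0.0338)⁴/32 = 1.28×10^-7 m⁴; J_CD = π(0.0470)⁴/32 = 4.79×10^-7 m⁴.
θ = (T/G)·Σ L_i/J_i = (767.0/40.6×10⁹)·(0.470/1.28×10^-7 + 0.342/1.28×10^-7 + 0.299/4.79×10^-7) = 0.1315 rad.

7.53°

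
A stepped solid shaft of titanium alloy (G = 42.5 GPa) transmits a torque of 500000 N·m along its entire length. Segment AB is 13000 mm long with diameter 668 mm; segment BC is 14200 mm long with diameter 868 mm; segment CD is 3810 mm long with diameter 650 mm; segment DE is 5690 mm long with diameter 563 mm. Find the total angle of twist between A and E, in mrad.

J_AB = π(0.668)⁴/32 = 0.0195 m⁴; J_BC = π(0.868)⁴/32 = 0.0557 m⁴; J_CD = π(0.650)⁴/32 = 0.0175 m⁴; J_DE = π(0.563)⁴/32 = 9.86×10^-3 m⁴.
θ = (T/G)·Σ L_i/J_i = (500000/42.5×10⁹)·(13.0/0.0195 + 14.2/0.0557 + 3.81/0.0175 + 5.69/9.86×10^-3) = 0.02017 rad.

20.2 mrad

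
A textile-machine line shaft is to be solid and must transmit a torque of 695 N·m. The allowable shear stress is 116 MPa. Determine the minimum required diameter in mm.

31.2 mm

For a solid shaft τ_max = 16T/(πd³), so d = (16T/(π τ_allow))^(1/3) = (16·695.0/(π·1.16×10^8))^(1/3) = 0.03125 m.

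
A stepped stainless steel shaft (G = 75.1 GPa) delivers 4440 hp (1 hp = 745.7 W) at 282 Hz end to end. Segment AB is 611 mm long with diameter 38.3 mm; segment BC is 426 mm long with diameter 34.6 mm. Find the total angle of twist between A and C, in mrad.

ω = 2π·282 = 1772 rad/s, so T = P/ω = 4440×745.7 / 1772 = 1869 N·m.
J_AB = π(0.0383)⁴/32 = 2.11×10^-7 m⁴; J_BC = π(0.0346)⁴/32 = 1.41×10^-7 m⁴.
θ = (T/G)·Σ L_i/J_i = (1869/75.1×10⁹)·(0.611/2.11×10^-7 + 0.426/1.41×10^-7) = 0.1473 rad.

147 mrad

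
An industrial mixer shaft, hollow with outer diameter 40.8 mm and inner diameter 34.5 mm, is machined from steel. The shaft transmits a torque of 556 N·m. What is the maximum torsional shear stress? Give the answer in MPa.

J = π(d_o⁴ − d_i⁴)/32 = π(0.0408⁴ − 0.0345⁴)/32 = 1.330×10^-7 m⁴.
τ_max = T·r/J = 556.0 × 0.0204 / 1.330×10^-7 = 8.531×10^7 Pa.

85.3 MPa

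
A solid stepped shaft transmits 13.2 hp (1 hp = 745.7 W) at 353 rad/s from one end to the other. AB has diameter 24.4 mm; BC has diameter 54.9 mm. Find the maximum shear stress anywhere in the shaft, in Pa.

9.78e6 Pa

ω = 353 rad/s, so T = P/ω = 13.2×745.7 / 353.0 = 27.88 N·m.
Under the same torque, τ_max = 16T/(πd³) is largest where d is smallest — segment AB (d = 24.4 mm).
τ_max = 16·27.88/(π·(0.0244)³) = 9.776×10^6 Pa.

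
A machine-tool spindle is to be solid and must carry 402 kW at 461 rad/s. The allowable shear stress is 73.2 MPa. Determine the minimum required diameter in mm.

ω = 461 rad/s, so T = P/ω = 402×10³ / 461.0 = 872.0 N·m.
For a solid shaft τ_max = 16T/(πd³), so d = (16T/(π τ_allow))^(1/3) = (16·872.0/(π·7.32×10^7))^(1/3) = 0.03929 m.

39.3 mm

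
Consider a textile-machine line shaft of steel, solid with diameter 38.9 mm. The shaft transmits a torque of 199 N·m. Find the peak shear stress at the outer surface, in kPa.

17200 kPa

J = πd⁴/32 = π(0.0389)⁴/32 = 2.248×10^-7 m⁴.
τ_max = T·r/J = 199.0 × 0.0194 / 2.248×10^-7 = 1.722×10^7 Pa.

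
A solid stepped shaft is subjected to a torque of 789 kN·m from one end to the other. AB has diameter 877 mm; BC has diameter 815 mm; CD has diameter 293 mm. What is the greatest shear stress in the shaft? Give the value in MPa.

160 MPa

Under the same torque, τ_max = 16T/(πd³) is largest where d is smallest — segment CD (d = 293 mm).
τ_max = 16·789000/(π·(0.293)³) = 1.598×10^8 Pa.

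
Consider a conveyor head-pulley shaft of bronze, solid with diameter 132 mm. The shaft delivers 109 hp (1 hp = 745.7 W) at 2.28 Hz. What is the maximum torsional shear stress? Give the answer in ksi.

1.82 ksi

ω = 2π·2.28 = 14.33 rad/s, so T = P/ω = 109×745.7 / 14.33 = 5674 N·m.
J = πd⁴/32 = π(0.132)⁴/32 = 2.981×10^-5 m⁴.
τ_max = T·r/J = 5674 × 0.0660 / 2.981×10^-5 = 1.256×10^7 Pa.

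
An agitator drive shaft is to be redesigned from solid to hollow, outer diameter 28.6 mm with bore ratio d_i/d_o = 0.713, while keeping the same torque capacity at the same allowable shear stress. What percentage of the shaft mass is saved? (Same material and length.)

40.0 %

Equal τ_max and T ⇒ the solid shaft needs d_s³ = d_o³(1−k⁴), so d_s = 28.6·(1−0.713⁴)^(1/3) = 25.89 mm.
Area ratio A_h/A_s = d_o²(1−k²)/d_s² = (1−k²)/(1−k⁴)^(2/3) = 0.6001.
Mass saving = 1 − 0.6001 = 40.0 %.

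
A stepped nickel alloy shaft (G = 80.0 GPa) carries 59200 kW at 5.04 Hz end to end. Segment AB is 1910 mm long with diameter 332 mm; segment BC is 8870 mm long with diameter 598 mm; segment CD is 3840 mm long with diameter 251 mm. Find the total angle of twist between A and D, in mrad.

284 mrad

ω = 2π·5.04 = 31.67 rad/s, so T = P/ω = 59200×10³ / 31.67 = 1.869e6 N·m.
J_AB = π(0.332)⁴/32 = 1.19×10^-3 m⁴; J_BC = π(0.598)⁴/32 = 0.0126 m⁴; J_CD = π(0.251)⁴/32 = 3.90×10^-4 m⁴.
θ = (T/G)·Σ L_i/J_i = (1.869e6/80.0×10⁹)·(1.91/1.19×10^-3 + 8.87/0.0126 + 3.84/3.90×10^-4) = 0.2842 rad.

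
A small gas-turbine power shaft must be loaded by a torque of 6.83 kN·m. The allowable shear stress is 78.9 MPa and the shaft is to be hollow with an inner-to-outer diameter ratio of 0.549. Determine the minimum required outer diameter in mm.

78.6 mm

For a hollow shaft with d_i/d_o = 0.549: τ_max = 16T/(π d_o³ (1−k⁴)), so d_o = [16T/(π τ_allow (1−k⁴))]^(1/3) = [16·6830/(π·7.89×10^7·0.9092)]^(1/3) = 0.07856 m.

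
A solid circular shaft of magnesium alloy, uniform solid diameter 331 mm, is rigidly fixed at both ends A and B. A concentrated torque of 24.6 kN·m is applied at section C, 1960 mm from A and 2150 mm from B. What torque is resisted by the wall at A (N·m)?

With uniform GJ and both ends fixed, compatibility θ_AC = θ_CB gives T_A·a = T_B·b, together with T_A + T_B = T₀.
T_A = T₀·b/(a+b) = 24600·2150/4110 = 12870 N·m; T_B = 11730 N·m.

12900 N·m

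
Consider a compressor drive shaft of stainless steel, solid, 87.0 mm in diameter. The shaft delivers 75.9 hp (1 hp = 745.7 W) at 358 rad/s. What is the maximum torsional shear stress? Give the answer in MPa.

ω = 358 rad/s, so T = P/ω = 75.9×745.7 / 358.0 = 158.1 N·m.
J = πd⁴/32 = π(0.0870)⁴/32 = 5.624×10^-6 m⁴.
τ_max = T·r/J = 158.1 × 0.0435 / 5.624×10^-6 = 1.223×10^6 Pa.

1.22 MPa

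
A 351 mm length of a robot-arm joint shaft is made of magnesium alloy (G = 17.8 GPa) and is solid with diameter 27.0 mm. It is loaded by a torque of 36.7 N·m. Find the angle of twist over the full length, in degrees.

0.795°

J = πd⁴/32 = π(0.0270)⁴/32 = 5.217×10^-8 m⁴.
θ = T·L/(G·J) = 36.70 × 0.351 / (17.8×10⁹ × 5.217×10^-8) = 0.01387 rad.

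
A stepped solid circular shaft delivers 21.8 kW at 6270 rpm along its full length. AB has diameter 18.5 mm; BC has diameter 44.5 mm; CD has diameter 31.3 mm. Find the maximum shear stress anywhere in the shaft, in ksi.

ω = 2π·6270/60 = 656.6 rad/s, so T = P/ω = 21.8×10³ / 656.6 = 33.20 N·m.
Under the same torque, τ_max = 16T/(πd³) is largest where d is smallest — segment AB (d = 18.5 mm).
τ_max = 16·33.20/(π·(0.0185)³) = 2.671×10^7 Pa.

3.87 ksi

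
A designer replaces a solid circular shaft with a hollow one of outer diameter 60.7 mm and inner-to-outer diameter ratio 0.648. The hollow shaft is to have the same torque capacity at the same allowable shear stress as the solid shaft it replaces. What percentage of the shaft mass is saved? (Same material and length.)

34.0 %

Equal τ_max and T ⇒ the solid shaft needs d_s³ = d_o³(1−k⁴), so d_s = 60.7·(1−0.648⁴)^(1/3) = 56.90 mm.
Area ratio A_h/A_s = d_o²(1−k²)/d_s² = (1−k²)/(1−k⁴)^(2/3) = 0.6602.
Mass saving = 1 − 0.6602 = 34.0 %.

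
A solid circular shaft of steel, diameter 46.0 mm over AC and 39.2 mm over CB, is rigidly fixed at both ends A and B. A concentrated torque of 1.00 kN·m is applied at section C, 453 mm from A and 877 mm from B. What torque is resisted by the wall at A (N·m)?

Compatibility: T_A·a/J_AC = T_B·b/J_CB with T_A + T_B = T₀.
J_AC = 4.40×10^-7 m⁴, J_CB = 2.32×10^-7 m⁴, so T_A = T₀·(J_AC/a)/((J_AC/a)+(J_CB/b)) = 785.9 N·m, T_B = 214.1 N·m.

786 N·m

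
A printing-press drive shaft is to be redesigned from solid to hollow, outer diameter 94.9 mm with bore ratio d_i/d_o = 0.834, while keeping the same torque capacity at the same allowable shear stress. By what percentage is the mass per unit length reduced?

52.7 %

Equal τ_max and T ⇒ the solid shaft needs d_s³ = d_o³(1−k⁴), so d_s = 94.9·(1−0.834⁴)^(1/3) = 76.13 mm.
Area ratio A_h/A_s = d_o²(1−k²)/d_s² = (1−k²)/(1−k⁴)^(2/3) = 0.4731.
Mass saving = 1 − 0.4731 = 52.7 %.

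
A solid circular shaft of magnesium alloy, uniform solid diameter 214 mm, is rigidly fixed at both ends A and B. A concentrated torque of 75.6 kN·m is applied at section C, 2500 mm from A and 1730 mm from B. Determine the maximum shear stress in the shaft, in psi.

3370 psi

With uniform GJ and both ends fixed, compatibility θ_AC = θ_CB gives T_A·a = T_B·b, together with T_A + T_B = T₀.
T_A = T₀·b/(a+b) = 75600·1730/4230 = 30920 N·m; T_B = 44680 N·m.
τ in each portion: τ_AC = 1.61×10^7 Pa, τ_CB = 2.32×10^7 Pa; maximum is in CB.
τ_max = T_CB·r/J = 44680·0.107/2.06×10^-4 = 2.322×10^7 Pa.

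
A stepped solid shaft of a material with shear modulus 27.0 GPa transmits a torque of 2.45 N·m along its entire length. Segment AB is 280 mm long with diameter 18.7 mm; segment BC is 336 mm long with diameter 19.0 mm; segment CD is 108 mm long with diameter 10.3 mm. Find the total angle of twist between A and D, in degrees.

0.766°

J_AB = π(0.0187)⁴/32 = 1.20×10^-8 m⁴; J_BC = π(0.0190)⁴/32 = 1.28×10^-8 m⁴; J_CD = π(0.0103)⁴/32 = 1.10×10^-9 m⁴.
θ = (T/G)·Σ L_i/J_i = (2.450/27.0×10⁹)·(0.280/1.20×10^-8 + 0.336/1.28×10^-8 + 0.108/1.10×10^-9) = 0.01337 rad.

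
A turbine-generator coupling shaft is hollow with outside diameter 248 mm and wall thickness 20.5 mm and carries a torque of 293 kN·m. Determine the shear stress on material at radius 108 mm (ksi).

J = π(d_o⁴ − d_i⁴)/32 = π(0.248⁴ − 0.207⁴)/32 = 1.911×10^-4 m⁴.
Shear stress varies linearly with radius: τ = T·r/J = 293000 × 0.108 / 1.911×10^-4 = 1.656×10^8 Pa.

24.0 ksi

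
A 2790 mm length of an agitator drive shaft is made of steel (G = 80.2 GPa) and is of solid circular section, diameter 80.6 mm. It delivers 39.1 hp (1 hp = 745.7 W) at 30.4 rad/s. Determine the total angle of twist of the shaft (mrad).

8.05 mrad

ω = 30.4 rad/s, so T = P/ω = 39.1×745.7 / 30.40 = 959.1 N·m.
J = πd⁴/32 = π(0.0806)⁴/32 = 4.143×10^-6 m⁴.
θ = T·L/(G·J) = 959.1 × 2.79 / (80.2×10⁹ × 4.143×10^-6) = 8.053×10^-3 rad.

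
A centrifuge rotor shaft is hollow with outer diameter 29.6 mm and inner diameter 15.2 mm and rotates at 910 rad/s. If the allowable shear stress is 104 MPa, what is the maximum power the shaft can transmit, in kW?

J = π(d_o⁴ − d_i⁴)/32 = π(0.0296⁴ − 0.0152⁴)/32 = 7.012×10^-8 m⁴.
T_max = τ_allow·J/r = 1.04×10^8 × 7.012×10^-8 / 0.0148 = 492.8 N·m.
ω = 910 rad/s, so P_max = T_max·ω = 4.484×10^5 W.

448 kW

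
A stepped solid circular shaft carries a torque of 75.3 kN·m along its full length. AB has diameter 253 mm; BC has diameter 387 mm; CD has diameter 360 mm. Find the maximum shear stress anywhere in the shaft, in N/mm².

23.7 N/mm²

Under the same torque, τ_max = 16T/(πd³) is largest where d is smallest — segment AB (d = 253 mm).
τ_max = 16·75300/(π·(0.253)³) = 2.368×10^7 Pa.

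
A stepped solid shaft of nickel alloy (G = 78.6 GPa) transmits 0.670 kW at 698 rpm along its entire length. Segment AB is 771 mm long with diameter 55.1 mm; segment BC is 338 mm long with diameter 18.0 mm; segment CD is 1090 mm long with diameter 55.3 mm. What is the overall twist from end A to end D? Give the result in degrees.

0.233°

ω = 2π·698/60 = 73.09 rad/s, so T = P/ω = 0.670×10³ / 73.09 = 9.166 N·m.
J_AB = π(0.0551)⁴/32 = 9.05×10^-7 m⁴; J_BC = π(0.0180)⁴/32 = 1.03×10^-8 m⁴; J_CD = π(0.0553)⁴/32 = 9.18×10^-7 m⁴.
θ = (T/G)·Σ L_i/J_i = (9.166/78.6×10⁹)·(0.771/9.05×10^-7 + 0.338/1.03×10^-8 + 1.09/9.18×10^-7) = 4.062×10^-3 rad.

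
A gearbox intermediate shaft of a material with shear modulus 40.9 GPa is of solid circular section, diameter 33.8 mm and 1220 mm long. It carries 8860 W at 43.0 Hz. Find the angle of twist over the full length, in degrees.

ω = 2π·43.0 = 270.2 rad/s, so T = P/ω = 8860 / 270.2 = 32.79 N·m.
J = πd⁴/32 = π(0.0338)⁴/32 = 1.281×10^-7 m⁴.
θ = T·L/(G·J) = 32.79 × 1.22 / (40.9×10⁹ × 1.281×10^-7) = 7.634×10^-3 rad.

0.437°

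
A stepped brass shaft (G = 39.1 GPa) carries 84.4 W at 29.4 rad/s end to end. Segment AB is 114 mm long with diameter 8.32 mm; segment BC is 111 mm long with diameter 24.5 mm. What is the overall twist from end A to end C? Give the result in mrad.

18.0 mrad

ω = 29.4 rad/s, so T = P/ω = 84.4 / 29.40 = 2.871 N·m.
J_AB = π(0.00832)⁴/32 = 4.70×10^-10 m⁴; J_BC = π(0.0245)⁴/32 = 3.54×10^-8 m⁴.
θ = (T/G)·Σ L_i/J_i = (2.871/39.1×10⁹)·(0.114/4.70×10^-10 + 0.111/3.54×10^-8) = 0.01802 rad.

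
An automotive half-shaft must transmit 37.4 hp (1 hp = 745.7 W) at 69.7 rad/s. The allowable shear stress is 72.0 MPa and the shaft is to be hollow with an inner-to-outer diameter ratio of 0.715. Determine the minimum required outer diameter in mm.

33.7 mm

ω = 69.7 rad/s, so T = P/ω = 37.4×745.7 / 69.70 = 400.1 N·m.
For a hollow shaft with d_i/d_o = 0.715: τ_max = 16T/(π d_o³ (1−k⁴)), so d_o = [16T/(π τ_allow (1−k⁴))]^(1/3) = [16·400.1/(π·7.20×10^7·0.7386)]^(1/3) = 0.03371 m.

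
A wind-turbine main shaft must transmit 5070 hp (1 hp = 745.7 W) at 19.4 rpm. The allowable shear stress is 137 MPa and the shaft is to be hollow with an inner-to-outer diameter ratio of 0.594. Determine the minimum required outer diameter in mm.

ω = 2π·19.4/60 = 2.032 rad/s, so T = P/ω = 5070×745.7 / 2.032 = 1.861e6 N·m.
For a hollow shaft with d_i/d_o = 0.594: τ_max = 16T/(π d_o³ (1−k⁴)), so d_o = [16T/(π τ_allow (1−k⁴))]^(1/3) = [16·1.861e6/(π·1.37×10^8·0.8755)]^(1/3) = 0.4291 m.

429 mm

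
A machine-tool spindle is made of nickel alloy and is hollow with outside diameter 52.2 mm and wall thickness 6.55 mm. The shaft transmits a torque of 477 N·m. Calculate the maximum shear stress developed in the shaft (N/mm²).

J = π(d_o⁴ − d_i⁴)/32 = π(0.0522⁴ − 0.0391⁴)/32 = 4.995×10^-7 m⁴.
τ_max = T·r/J = 477.0 × 0.0261 / 4.995×10^-7 = 2.493×10^7 Pa.

24.9 N/mm²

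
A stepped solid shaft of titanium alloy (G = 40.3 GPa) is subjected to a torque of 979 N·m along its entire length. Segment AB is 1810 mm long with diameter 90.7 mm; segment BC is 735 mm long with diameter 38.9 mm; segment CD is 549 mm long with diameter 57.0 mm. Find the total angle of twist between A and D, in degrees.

5.67°

J_AB = π(0.0907)⁴/32 = 6.64×10^-6 m⁴; J_BC = π(0.0389)⁴/32 = 2.25×10^-7 m⁴; J_CD = π(0.0570)⁴/32 = 1.04×10^-6 m⁴.
θ = (T/G)·Σ L_i/J_i = (979.0/40.3×10⁹)·(1.81/6.64×10^-6 + 0.735/2.25×10^-7 + 0.549/1.04×10^-6) = 0.09891 rad.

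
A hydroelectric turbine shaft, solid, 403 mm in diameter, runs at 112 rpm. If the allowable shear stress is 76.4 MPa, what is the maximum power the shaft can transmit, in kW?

J = πd⁴/32 = π(0.403)⁴/32 = 2.590×10^-3 m⁴.
T_max = τ_allow·J/r = 7.64×10^7 × 2.590×10^-3 / 0.202 = 981800 N·m.
ω = 2π·112/60 = 11.73 rad/s, so P_max = T_max·ω = 1.152×10^7 W.

11500 kW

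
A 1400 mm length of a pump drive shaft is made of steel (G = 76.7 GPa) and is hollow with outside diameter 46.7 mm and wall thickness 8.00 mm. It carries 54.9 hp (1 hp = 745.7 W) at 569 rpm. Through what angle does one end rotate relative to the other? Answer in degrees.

ω = 2π·569/60 = 59.59 rad/s, so T = P/ω = 54.9×745.7 / 59.59 = 687.1 N·m.
J = π(d_o⁴ − d_i⁴)/32 = π(0.0467⁴ − 0.0307⁴)/32 = 3.797×10^-7 m⁴.
θ = T·L/(G·J) = 687.1 × 1.40 / (76.7×10⁹ × 3.797×10^-7) = 0.03302 rad.

1.89°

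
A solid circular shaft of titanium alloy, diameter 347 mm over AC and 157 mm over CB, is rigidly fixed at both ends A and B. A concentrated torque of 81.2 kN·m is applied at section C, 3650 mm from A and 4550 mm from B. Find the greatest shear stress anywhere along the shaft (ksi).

1.39 ksi

Compatibility: T_A·a/J_AC = T_B·b/J_CB with T_A + T_B = T₀.
J_AC = 1.42×10^-3 m⁴, J_CB = 5.96×10^-5 m⁴, so T_A = T₀·(J_AC/a)/((J_AC/a)+(J_CB/b)) = 78560 N·m, T_B = 2641 N·m.
τ in each portion: τ_AC = 9.58×10^6 Pa, τ_CB = 3.48×10^6 Pa; maximum is in AC.
τ_max = T_AC·r/J = 78560·0.173/1.42×10^-3 = 9.576×10^6 Pa.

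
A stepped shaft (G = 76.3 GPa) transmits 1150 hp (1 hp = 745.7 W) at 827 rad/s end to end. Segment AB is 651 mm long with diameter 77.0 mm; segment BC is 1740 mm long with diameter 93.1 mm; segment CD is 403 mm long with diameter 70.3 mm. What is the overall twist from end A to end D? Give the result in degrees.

ω = 827 rad/s, so T = P/ω = 1150×745.7 / 827.0 = 1037 N·m.
J_AB = π(0.0770)⁴/32 = 3.45×10^-6 m⁴; J_BC = π(0.0931)⁴/32 = 7.38×10^-6 m⁴; J_CD = π(0.0703)⁴/32 = 2.40×10^-6 m⁴.
θ = (T/G)·Σ L_i/J_i = (1037/76.3×10⁹)·(0.651/3.45×10^-6 + 1.74/7.38×10^-6 + 0.403/2.40×10^-6) = 8.054×10^-3 rad.

0.461°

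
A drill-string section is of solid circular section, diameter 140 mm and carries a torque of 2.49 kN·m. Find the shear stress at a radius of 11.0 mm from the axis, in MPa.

0.726 MPa

J = πd⁴/32 = π(0.140)⁴/32 = 3.771×10^-5 m⁴.
Shear stress varies linearly with radius: τ = T·r/J = 2490 × 0.0110 / 3.771×10^-5 = 7.262×10^5 Pa.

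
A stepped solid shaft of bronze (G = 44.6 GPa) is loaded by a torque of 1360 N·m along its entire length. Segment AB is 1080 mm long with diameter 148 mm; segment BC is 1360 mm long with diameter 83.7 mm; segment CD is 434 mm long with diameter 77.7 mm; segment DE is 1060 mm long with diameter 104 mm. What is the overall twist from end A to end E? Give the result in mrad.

J_AB = π(0.148)⁴/32 = 4.71×10^-5 m⁴; J_BC = π(0.0837)⁴/32 = 4.82×10^-6 m⁴; J_CD = π(0.0777)⁴/32 = 3.58×10^-6 m⁴; J_DE = π(0.104)⁴/32 = 1.15×10^-5 m⁴.
θ = (T/G)·Σ L_i/J_i = (1360/44.6×10⁹)·(1.08/4.71×10^-5 + 1.36/4.82×10^-6 + 0.434/3.58×10^-6 + 1.06/1.15×10^-5) = 0.01582 rad.

15.8 mrad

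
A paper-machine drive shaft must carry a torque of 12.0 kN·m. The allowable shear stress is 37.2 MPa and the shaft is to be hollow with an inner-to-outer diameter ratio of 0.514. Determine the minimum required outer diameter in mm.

For a hollow shaft with d_i/d_o = 0.514: τ_max = 16T/(π d_o³ (1−k⁴)), so d_o = [16T/(π τ_allow (1−k⁴))]^(1/3) = [16·12000/(π·3.72×10^7·0.9302)]^(1/3) = 0.1209 m.

121 mm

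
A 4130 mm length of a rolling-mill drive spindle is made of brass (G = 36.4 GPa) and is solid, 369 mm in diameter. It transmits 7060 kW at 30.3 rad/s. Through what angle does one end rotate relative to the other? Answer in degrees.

0.832°

ω = 30.3 rad/s, so T = P/ω = 7060×10³ / 30.30 = 233000 N·m.
J = πd⁴/32 = π(0.369)⁴/32 = 1.820×10^-3 m⁴.
θ = T·L/(G·J) = 233000 × 4.13 / (36.4×10⁹ × 1.820×10^-3) = 0.01452 rad.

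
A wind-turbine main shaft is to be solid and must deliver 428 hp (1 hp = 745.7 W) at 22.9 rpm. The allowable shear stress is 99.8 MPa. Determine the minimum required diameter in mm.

189 mm

ω = 2π·22.9/60 = 2.398 rad/s, so T = P/ω = 428×745.7 / 2.398 = 133100 N·m.
For a solid shaft τ_max = 16T/(πd³), so d = (16T/(π τ_allow))^(1/3) = (16·133100/(π·9.98×10^7))^(1/3) = 0.1894 m.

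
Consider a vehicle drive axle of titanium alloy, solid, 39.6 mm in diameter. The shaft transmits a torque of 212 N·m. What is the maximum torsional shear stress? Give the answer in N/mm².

17.4 N/mm²

J = πd⁴/32 = π(0.0396)⁴/32 = 2.414×10^-7 m⁴.
τ_max = T·r/J = 212.0 × 0.0198 / 2.414×10^-7 = 1.739×10^7 Pa.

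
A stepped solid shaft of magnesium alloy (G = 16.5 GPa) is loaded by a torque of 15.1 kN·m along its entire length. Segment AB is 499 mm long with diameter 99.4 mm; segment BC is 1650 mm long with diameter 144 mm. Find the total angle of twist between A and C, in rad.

0.0834 rad

J_AB = π(0.0994)⁴/32 = 9.58×10^-6 m⁴; J_BC = π(0.144)⁴/32 = 4.22×10^-5 m⁴.
θ = (T/G)·Σ L_i/J_i = (15100/16.5×10⁹)·(0.499/9.58×10^-6 + 1.65/4.22×10^-5) = 0.08342 rad.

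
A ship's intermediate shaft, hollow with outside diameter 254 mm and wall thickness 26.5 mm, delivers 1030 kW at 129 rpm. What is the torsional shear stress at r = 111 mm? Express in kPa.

ω = 2π·129/60 = 13.51 rad/s, so T = P/ω = 1030×10³ / 13.51 = 76250 N·m.
J = π(d_o⁴ − d_i⁴)/32 = π(0.254⁴ − 0.201⁴)/32 = 2.484×10^-4 m⁴.
Shear stress varies linearly with radius: τ = T·r/J = 76250 × 0.111 / 2.484×10^-4 = 3.407×10^7 Pa.

34100 kPa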